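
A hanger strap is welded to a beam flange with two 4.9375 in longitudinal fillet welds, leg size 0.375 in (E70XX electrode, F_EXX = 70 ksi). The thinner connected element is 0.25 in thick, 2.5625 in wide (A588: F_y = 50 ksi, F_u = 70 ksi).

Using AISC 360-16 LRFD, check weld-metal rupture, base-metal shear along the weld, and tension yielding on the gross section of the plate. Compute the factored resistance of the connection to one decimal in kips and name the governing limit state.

28.8 kips (gross-section yield governs)

Weld metal: throat = 0.707×0.375 = 0.26513 in, L = 2×4.9375 = 9.875 in. φR_n = 0.75 × 0.6 × 70 × 0.26513 × 9.875 = 82.5 kips.
Base metal shear (0.25 in plate): yield φR_n = 1.0×0.6×50×0.25×9.875 = 74.1 kips; rupture φR_n = 0.75×0.6×70×0.25×9.875 = 77.8 kips; take 74.1 kips (yield).
Tension yield (gross): A_g = 2.5625×0.25 = 0.64063 in². φR_n = 0.90 × 50 × 0.64063 = 28.8 kips.
Governing: min(82.5, 74.1, 28.8) = 28.8 kips → gross-section yield.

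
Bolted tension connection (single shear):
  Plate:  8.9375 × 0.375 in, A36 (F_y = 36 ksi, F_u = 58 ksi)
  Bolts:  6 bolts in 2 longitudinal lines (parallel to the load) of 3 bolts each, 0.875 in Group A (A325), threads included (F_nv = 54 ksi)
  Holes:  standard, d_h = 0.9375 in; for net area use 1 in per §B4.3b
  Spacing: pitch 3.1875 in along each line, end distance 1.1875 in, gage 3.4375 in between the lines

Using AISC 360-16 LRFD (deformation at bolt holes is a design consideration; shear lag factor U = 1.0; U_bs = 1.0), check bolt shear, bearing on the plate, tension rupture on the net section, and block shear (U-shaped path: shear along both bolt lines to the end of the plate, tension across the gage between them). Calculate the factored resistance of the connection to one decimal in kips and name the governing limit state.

Bolt shear: A_b = π(0.875)²/4 = 0.60132 in². φR_n = 0.75 × 54 × 0.60132 × 6 × 1 = 146.1 kips.
Bearing (0.375 in plate, F_u = 58 ksi): end bolts L_c = 1.1875 − 0.9375/2 = 0.71875, R_n = min(1.2×0.71875×0.375×58, 2.4×0.875×0.375×58) = 18.759 kips/bolt; interior L_c = 3.1875 − 0.9375 = 2.25, R_n = 45.675 kips/bolt. φR_n = 0.75 × (2×18.759 + 4×45.675) = 165.2 kips.
Tension rupture (net): A_n = (8.9375 − 2×1)×0.375 = 2.6016 in² (U = 1.0, A_e = A_n). φR_n = 0.75 × 58 × 2.6016 = 113.2 kips.
Block shear: shear path 2×[1.1875+2×3.1875] = 2×7.5625 in, A_gv = 5.6719, A_nv = 2×(7.5625 − 2.5×1)×0.375 = 3.7969 in²; tension across gage: (3.4375 − 1×1)×0.375 = 0.91406 in². R_n = min(0.6×58×3.7969, 0.6×36×5.6719) + 1.0×58×0.91406 = min(132.13, 122.51) + 53.015 = 175.53 kips. φR_n = 0.75 × 175.53 = 131.6 kips.
Governing: min(146.1, 165.2, 113.2, 131.6) = 113.2 kips → net-section rupture.

113.2 kips (net-section rupture governs)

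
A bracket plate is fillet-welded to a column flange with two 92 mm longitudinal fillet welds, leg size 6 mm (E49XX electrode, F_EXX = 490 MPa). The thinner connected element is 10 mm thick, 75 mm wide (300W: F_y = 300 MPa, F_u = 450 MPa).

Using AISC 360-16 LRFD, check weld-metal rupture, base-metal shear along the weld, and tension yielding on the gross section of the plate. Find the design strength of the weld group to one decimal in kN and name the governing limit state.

172.1 kN (weld metal governs)

Weld metal: throat = 0.707×6 = 4.242 mm, L = 2×92 = 184 mm. φR_n = 0.75 × 0.6 × 490 × 4.242 × 184 = 172.1 kN.
Base metal shear (10 mm plate): yield φR_n = 1.0×0.6×300×10×184 = 331.2 kN; rupture φR_n = 0.75×0.6×450×10×184 = 372.6 kN; take 331.2 kN (yield).
Tension yield (gross): A_g = 75×10 = 750 mm². φR_n = 0.90 × 300 × 750 = 202.5 kN.
Governing: min(172.1, 331.2, 202.5) = 172.1 kN → weld metal.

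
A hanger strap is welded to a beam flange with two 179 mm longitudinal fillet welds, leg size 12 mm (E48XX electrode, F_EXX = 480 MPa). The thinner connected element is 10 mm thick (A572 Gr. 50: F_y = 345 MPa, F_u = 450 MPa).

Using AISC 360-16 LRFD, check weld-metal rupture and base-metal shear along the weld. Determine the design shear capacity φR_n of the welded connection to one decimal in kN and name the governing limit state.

656.1 kN (weld metal governs)

Weld metal: throat = 0.707×12 = 8.484 mm, L = 2×179 = 358 mm. φR_n = 0.75 × 0.6 × 480 × 8.484 × 358 = 656.1 kN.
Base metal shear (10 mm plate): yield φR_n = 1.0×0.6×345×10×358 = 741.1 kN; rupture φR_n = 0.75×0.6×450×10×358 = 725.0 kN; take 725.0 kN (rupture).
Governing: min(656.1, 725.0) = 656.1 kN → weld metal.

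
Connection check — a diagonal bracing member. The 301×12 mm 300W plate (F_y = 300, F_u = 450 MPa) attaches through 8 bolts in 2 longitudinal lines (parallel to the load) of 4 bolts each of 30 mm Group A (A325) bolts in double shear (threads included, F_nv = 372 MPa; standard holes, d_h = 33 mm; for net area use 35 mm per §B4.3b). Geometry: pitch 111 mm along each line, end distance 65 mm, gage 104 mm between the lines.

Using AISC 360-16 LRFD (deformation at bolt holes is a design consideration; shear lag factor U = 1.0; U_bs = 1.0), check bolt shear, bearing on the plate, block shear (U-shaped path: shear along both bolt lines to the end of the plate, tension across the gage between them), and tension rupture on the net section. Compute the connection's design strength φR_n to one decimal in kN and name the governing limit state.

Bolt shear: A_b = π(30)²/4 = 706.86 mm². φR_n = 0.75 × 372 × 706.86 × 8 × 2 = 3155.4 kN.
Bearing (12 mm plate, F_u = 450 MPa): end bolts L_c = 65 − 33/2 = 48.5, R_n = min(1.2×48.5×12×450, 2.4×30×12×450) = 314.28 kN/bolt; interior L_c = 111 − 33 = 78, R_n = 388.8 kN/bolt. φR_n = 0.75 × (2×314.28 + 6×388.8) = 2221.0 kN.
Block shear: shear path 2×[65+3×111] = 2×398 mm, A_gv = 9552, A_nv = 2×(398 − 3.5×35)×12 = 6612 mm²; tension across gage: (104 − 1×35)×12 = 828 mm². R_n = min(0.6×450×6612, 0.6×300×9552) + 1.0×450×828 = min(1785.2, 1719.4) + 372.6 = 2092 kN. φR_n = 0.75 × 2092 = 1569.0 kN.
Tension rupture (net): A_n = (301 − 2×35)×12 = 2772 mm² (U = 1.0, A_e = A_n). φR_n = 0.75 × 450 × 2772 = 935.6 kN.
Governing: min(3155.4, 2221.0, 1569.0, 935.6) = 935.6 kN → net-section rupture.

935.6 kN (net-section rupture governs)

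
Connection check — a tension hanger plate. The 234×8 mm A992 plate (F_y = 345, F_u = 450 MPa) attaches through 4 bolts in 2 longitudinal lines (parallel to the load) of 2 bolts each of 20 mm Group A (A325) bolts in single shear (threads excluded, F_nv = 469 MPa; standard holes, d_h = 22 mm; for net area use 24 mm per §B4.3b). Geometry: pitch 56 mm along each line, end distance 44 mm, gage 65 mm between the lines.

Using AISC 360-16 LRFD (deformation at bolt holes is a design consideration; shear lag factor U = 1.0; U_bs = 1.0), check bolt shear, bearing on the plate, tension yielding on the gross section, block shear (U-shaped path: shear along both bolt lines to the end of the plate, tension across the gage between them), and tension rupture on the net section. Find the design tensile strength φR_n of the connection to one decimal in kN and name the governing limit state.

318.1 kN (block shear governs)

Bolt shear: A_b = π(20)²/4 = 314.16 mm². φR_n = 0.75 × 469 × 314.16 × 4 × 1 = 442.0 kN.
Bearing (8 mm plate, F_u = 450 MPa): end bolts L_c = 44 − 22/2 = 33, R_n = min(1.2×33×8×450, 2.4×20×8×450) = 142.56 kN/bolt; interior L_c = 56 − 22 = 34, R_n = 146.88 kN/bolt. φR_n = 0.75 × (2×142.56 + 2×146.88) = 434.2 kN.
Tension yield (gross): A_g = 234×8 = 1872 mm². φR_n = 0.90 × 345 × 1872 = 581.3 kN.
Block shear: shear path 2×[44+1×56] = 2×100 mm, A_gv = 1600, A_nv = 2×(100 − 1.5×24)×8 = 1024 mm²; tension across gage: (65 − 1×24)×8 = 328 mm². R_n = min(0.6×450×1024, 0.6×345×1600) + 1.0×450×328 = min(276.48, 331.2) + 147.6 = 424.08 kN. φR_n = 0.75 × 424.08 = 318.1 kN.
Tension rupture (net): A_n = (234 − 2×24)×8 = 1488 mm² (U = 1.0, A_e = A_n). φR_n = 0.75 × 450 × 1488 = 502.2 kN.
Governing: min(442.0, 434.2, 581.3, 318.1, 502.2) = 318.1 kN → block shear.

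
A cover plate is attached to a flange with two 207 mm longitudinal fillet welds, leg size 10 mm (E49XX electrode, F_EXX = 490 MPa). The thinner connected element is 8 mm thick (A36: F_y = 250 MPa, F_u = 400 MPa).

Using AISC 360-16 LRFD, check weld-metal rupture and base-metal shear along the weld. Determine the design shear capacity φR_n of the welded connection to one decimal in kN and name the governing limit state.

496.8 kN (base-metal shear governs)

Weld metal: throat = 0.707×10 = 7.07 mm, L = 2×207 = 414 mm. φR_n = 0.75 × 0.6 × 490 × 7.07 × 414 = 645.4 kN.
Base metal shear (8 mm plate): yield φR_n = 1.0×0.6×250×8×414 = 496.8 kN; rupture φR_n = 0.75×0.6×400×8×414 = 596.2 kN; take 496.8 kN (yield).
Governing: min(645.4, 496.8) = 496.8 kN → base-metal shear.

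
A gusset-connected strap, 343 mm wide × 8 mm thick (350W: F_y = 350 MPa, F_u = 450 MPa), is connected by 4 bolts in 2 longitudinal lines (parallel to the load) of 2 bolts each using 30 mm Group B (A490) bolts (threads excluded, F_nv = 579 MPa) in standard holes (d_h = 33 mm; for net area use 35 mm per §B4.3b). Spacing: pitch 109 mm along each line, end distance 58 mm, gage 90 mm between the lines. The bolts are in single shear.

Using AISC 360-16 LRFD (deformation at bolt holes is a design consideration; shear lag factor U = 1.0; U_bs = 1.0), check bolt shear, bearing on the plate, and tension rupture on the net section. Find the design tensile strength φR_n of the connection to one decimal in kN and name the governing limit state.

657.7 kN (bearing governs)

Bolt shear: A_b = π(30)²/4 = 706.86 mm². φR_n = 0.75 × 579 × 706.86 × 4 × 1 = 1227.8 kN.
Bearing (8 mm plate, F_u = 450 MPa): end bolts L_c = 58 − 33/2 = 41.5, R_n = min(1.2×41.5×8×450, 2.4×30×8×450) = 179.28 kN/bolt; interior L_c = 109 − 33 = 76, R_n = 259.2 kN/bolt. φR_n = 0.75 × (2×179.28 + 2×259.2) = 657.7 kN.
Tension rupture (net): A_n = (343 − 2×35)×8 = 2184 mm² (U = 1.0, A_e = A_n). φR_n = 0.75 × 450 × 2184 = 737.1 kN.
Governing: min(1227.8, 657.7, 737.1) = 657.7 kN → bearing.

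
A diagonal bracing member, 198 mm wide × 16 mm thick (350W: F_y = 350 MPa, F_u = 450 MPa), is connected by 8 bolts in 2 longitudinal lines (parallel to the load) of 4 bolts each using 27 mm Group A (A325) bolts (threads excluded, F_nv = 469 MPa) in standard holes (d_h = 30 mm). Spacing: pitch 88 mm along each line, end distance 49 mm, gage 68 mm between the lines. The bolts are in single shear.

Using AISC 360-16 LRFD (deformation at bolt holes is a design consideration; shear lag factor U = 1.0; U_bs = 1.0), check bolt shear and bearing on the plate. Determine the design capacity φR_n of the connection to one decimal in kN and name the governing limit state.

1611.2 kN (bolt shear governs)

Bolt shear: A_b = π(27)²/4 = 572.56 mm². φR_n = 0.75 × 469 × 572.56 × 8 × 1 = 1611.2 kN.
Bearing (16 mm plate, F_u = 450 MPa): end bolts L_c = 49 − 30/2 = 34, R_n = min(1.2×34×16×450, 2.4×27×16×450) = 293.76 kN/bolt; interior L_c = 88 − 30 = 58, R_n = 466.56 kN/bolt. φR_n = 0.75 × (2×293.76 + 6×466.56) = 2540.2 kN.
Governing: min(1611.2, 2540.2) = 1611.2 kN → bolt shear.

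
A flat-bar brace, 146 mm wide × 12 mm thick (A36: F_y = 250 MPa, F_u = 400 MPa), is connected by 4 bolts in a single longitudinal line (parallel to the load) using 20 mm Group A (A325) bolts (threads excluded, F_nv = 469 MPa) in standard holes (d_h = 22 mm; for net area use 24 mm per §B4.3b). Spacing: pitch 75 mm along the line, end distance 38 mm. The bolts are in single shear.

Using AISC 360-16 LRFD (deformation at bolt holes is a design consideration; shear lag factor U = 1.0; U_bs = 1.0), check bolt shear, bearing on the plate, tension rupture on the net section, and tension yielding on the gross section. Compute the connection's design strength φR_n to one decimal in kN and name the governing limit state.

394.2 kN (gross-section yield governs)

Bolt shear: A_b = π(20)²/4 = 314.16 mm². φR_n = 0.75 × 469 × 314.16 × 4 × 1 = 442.0 kN.
Bearing (12 mm plate, F_u = 400 MPa): end bolts L_c = 38 − 22/2 = 27, R_n = min(1.2×27×12×400, 2.4×20×12×400) = 155.52 kN/bolt; interior L_c = 75 − 22 = 53, R_n = 230.4 kN/bolt. φR_n = 0.75 × (1×155.52 + 3×230.4) = 635.0 kN.
Tension rupture (net): A_n = (146 − 1×24)×12 = 1464 mm² (U = 1.0, A_e = A_n). φR_n = 0.75 × 400 × 1464 = 439.2 kN.
Tension yield (gross): A_g = 146×12 = 1752 mm². φR_n = 0.90 × 250 × 1752 = 394.2 kN.
Governing: min(442.0, 635.0, 439.2, 394.2) = 394.2 kN → gross-section yield.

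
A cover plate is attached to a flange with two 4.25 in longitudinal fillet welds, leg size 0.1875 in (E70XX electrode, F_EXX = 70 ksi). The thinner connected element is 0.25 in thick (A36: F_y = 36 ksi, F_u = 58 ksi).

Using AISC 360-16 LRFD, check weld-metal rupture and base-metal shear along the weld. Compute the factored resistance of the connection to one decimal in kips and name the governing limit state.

Weld metal: throat = 0.707×0.1875 = 0.13256 in, L = 2×4.25 = 8.5 in. φR_n = 0.75 × 0.6 × 70 × 0.13256 × 8.5 = 35.5 kips.
Base metal shear (0.25 in plate): yield φR_n = 1.0×0.6×36×0.25×8.5 = 45.9 kips; rupture φR_n = 0.75×0.6×58×0.25×8.5 = 55.5 kips; take 45.9 kips (yield).
Governing: min(35.5, 45.9) = 35.5 kips → weld metal.

35.5 kips (weld metal governs)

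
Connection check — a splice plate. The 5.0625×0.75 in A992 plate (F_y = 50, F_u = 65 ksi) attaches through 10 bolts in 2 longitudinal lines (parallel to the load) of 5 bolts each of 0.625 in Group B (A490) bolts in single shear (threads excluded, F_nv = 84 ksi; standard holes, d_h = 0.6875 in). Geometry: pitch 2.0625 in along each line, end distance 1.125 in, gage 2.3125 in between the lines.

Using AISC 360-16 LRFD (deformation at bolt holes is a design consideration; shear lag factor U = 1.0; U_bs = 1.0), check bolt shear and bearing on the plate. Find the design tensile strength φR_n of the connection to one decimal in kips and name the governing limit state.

193.3 kips (bolt shear governs)

Bolt shear: A_b = π(0.625)²/4 = 0.3068 in². φR_n = 0.75 × 84 × 0.3068 × 10 × 1 = 193.3 kips.
Bearing (0.75 in plate, F_u = 65 ksi): end bolts L_c = 1.125 − 0.6875/2 = 0.78125, R_n = min(1.2×0.78125×0.75×65, 2.4×0.625×0.75×65) = 45.703 kips/bolt; interior L_c = 2.0625 − 0.6875 = 1.375, R_n = 73.125 kips/bolt. φR_n = 0.75 × (2×45.703 + 8×73.125) = 507.3 kips.
Governing: min(193.3, 507.3) = 193.3 kips → bolt shear.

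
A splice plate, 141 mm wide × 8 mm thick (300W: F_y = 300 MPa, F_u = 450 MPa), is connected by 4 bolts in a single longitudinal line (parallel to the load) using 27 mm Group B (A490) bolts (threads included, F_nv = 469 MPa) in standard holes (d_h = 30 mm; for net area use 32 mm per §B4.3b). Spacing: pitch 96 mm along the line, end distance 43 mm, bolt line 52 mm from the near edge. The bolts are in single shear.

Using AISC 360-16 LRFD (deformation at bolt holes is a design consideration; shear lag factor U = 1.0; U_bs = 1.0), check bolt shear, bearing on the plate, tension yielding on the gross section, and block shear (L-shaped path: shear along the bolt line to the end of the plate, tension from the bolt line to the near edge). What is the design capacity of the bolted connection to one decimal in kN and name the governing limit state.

304.6 kN (gross-section yield governs)

Bolt shear: A_b = π(27)²/4 = 572.56 mm². φR_n = 0.75 × 469 × 572.56 × 4 × 1 = 805.6 kN.
Bearing (8 mm plate, F_u = 450 MPa): end bolts L_c = 43 − 30/2 = 28, R_n = min(1.2×28×8×450, 2.4×27×8×450) = 120.96 kN/bolt; interior L_c = 96 − 30 = 66, R_n = 233.28 kN/bolt. φR_n = 0.75 × (1×120.96 + 3×233.28) = 615.6 kN.
Tension yield (gross): A_g = 141×8 = 1128 mm². φR_n = 0.90 × 300 × 1128 = 304.6 kN.
Block shear: shear path 1×[43+3×96] = 1×331 mm, A_gv = 2648, A_nv = 1×(331 − 3.5×32)×8 = 1752 mm²; tension to near edge: (52 − 0.5×32)×8 = 288 mm². R_n = min(0.6×450×1752, 0.6×300×2648) + 1.0×450×288 = min(473.04, 476.64) + 129.6 = 602.64 kN. φR_n = 0.75 × 602.64 = 452.0 kN.
Governing: min(805.6, 615.6, 304.6, 452.0) = 304.6 kN → gross-section yield.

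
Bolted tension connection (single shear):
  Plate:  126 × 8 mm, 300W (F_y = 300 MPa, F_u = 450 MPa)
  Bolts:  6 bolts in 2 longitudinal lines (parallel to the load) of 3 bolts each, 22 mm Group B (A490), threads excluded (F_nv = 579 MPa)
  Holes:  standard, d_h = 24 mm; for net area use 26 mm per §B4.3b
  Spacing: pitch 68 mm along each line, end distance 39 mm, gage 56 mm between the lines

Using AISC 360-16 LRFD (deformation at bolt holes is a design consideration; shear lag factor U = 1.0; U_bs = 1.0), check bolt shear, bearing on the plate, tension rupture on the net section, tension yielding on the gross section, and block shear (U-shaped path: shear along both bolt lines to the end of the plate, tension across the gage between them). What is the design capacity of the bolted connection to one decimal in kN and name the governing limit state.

Bolt shear: A_b = π(22)²/4 = 380.13 mm². φR_n = 0.75 × 579 × 380.13 × 6 × 1 = 990.4 kN.
Bearing (8 mm plate, F_u = 450 MPa): end bolts L_c = 39 − 24/2 = 27, R_n = min(1.2×27×8×450, 2.4×22×8×450) = 116.64 kN/bolt; interior L_c = 68 − 24 = 44, R_n = 190.08 kN/bolt. φR_n = 0.75 × (2×116.64 + 4×190.08) = 745.2 kN.
Tension rupture (net): A_n = (126 − 2×26)×8 = 592 mm² (U = 1.0, A_e = A_n). φR_n = 0.75 × 450 × 592 = 199.8 kN.
Tension yield (gross): A_g = 126×8 = 1008 mm². φR_n = 0.90 × 300 × 1008 = 272.2 kN.
Block shear: shear path 2×[39+2×68] = 2×175 mm, A_gv = 2800, A_nv = 2×(175 − 2.5×26)×8 = 1760 mm²; tension across gage: (56 − 1×26)×8 = 240 mm². R_n = min(0.6×450×1760, 0.6×300×2800) + 1.0×450×240 = min(475.2, 504) + 108 = 583.2 kN. φR_n = 0.75 × 583.2 = 437.4 kN.
Governing: min(990.4, 745.2, 199.8, 272.2, 437.4) = 199.8 kN → net-section rupture.

199.8 kN (net-section rupture governs)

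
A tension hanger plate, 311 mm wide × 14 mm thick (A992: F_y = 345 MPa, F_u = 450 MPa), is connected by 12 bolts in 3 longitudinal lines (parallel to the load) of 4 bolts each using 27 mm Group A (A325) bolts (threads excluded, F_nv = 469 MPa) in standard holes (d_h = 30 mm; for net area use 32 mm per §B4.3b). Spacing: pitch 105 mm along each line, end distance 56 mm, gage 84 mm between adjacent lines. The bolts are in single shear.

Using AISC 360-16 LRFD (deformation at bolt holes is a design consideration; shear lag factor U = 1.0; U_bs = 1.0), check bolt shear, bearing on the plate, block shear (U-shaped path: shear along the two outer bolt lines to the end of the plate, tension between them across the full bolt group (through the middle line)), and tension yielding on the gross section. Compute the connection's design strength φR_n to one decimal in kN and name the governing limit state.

Bolt shear: A_b = π(27)²/4 = 572.56 mm². φR_n = 0.75 × 469 × 572.56 × 12 × 1 = 2416.8 kN.
Bearing (14 mm plate, F_u = 450 MPa): end bolts L_c = 56 − 30/2 = 41, R_n = min(1.2×41×14×450, 2.4×27×14×450) = 309.96 kN/bolt; interior L_c = 105 − 30 = 75, R_n = 408.24 kN/bolt. φR_n = 0.75 × (3×309.96 + 9×408.24) = 3453.0 kN.
Block shear: shear path 2×[56+3×105] = 2×371 mm, A_gv = 10388, A_nv = 2×(371 − 3.5×32)×14 = 7252 mm²; tension across gage: (168 − 2×32)×14 = 1456 mm². R_n = min(0.6×450×7252, 0.6×345×10388) + 1.0×450×1456 = min(1958, 2150.3) + 655.2 = 2613.2 kN. φR_n = 0.75 × 2613.2 = 1959.9 kN.
Tension yield (gross): A_g = 311×14 = 4354 mm². φR_n = 0.90 × 345 × 4354 = 1351.9 kN.
Governing: min(2416.8, 3453.0, 1959.9, 1351.9) = 1351.9 kN → gross-section yield.

1351.9 kN (gross-section yield governs)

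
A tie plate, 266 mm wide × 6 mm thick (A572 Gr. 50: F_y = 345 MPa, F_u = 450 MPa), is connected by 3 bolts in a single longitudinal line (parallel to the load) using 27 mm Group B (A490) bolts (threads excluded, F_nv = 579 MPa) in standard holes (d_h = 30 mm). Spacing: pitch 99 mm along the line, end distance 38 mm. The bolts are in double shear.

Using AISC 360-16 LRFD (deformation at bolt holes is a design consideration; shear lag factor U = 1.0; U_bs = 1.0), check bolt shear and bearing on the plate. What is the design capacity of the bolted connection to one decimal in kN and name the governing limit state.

318.3 kN (bearing governs)

Bolt shear: A_b = π(27)²/4 = 572.56 mm². φR_n = 0.75 × 579 × 572.56 × 3 × 2 = 1491.8 kN.
Bearing (6 mm plate, F_u = 450 MPa): end bolts L_c = 38 − 30/2 = 23, R_n = min(1.2×23×6×450, 2.4×27×6×450) = 74.52 kN/bolt; interior L_c = 99 − 30 = 69, R_n = 174.96 kN/bolt. φR_n = 0.75 × (1×74.52 + 2×174.96) = 318.3 kN.
Governing: min(1491.8, 318.3) = 318.3 kN → bearing.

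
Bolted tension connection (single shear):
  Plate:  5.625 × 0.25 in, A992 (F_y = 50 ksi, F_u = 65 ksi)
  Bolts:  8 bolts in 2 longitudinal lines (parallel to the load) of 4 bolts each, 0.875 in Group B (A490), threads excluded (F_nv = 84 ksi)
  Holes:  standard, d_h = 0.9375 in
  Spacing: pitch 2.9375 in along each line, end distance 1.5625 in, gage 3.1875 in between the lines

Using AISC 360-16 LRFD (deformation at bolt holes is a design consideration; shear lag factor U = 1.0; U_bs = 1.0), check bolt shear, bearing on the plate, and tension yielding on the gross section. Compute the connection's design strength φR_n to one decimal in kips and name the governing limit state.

Bolt shear: A_b = π(0.875)²/4 = 0.60132 in². φR_n = 0.75 × 84 × 0.60132 × 8 × 1 = 303.1 kips.
Bearing (0.25 in plate, F_u = 65 ksi): end bolts L_c = 1.5625 − 0.9375/2 = 1.09375, R_n = min(1.2×1.09375×0.25×65, 2.4×0.875×0.25×65) = 21.328 kips/bolt; interior L_c = 2.9375 − 0.9375 = 2, R_n = 34.125 kips/bolt. φR_n = 0.75 × (2×21.328 + 6×34.125) = 185.6 kips.
Tension yield (gross): A_g = 5.625×0.25 = 1.4063 in². φR_n = 0.90 × 50 × 1.4063 = 63.3 kips.
Governing: min(303.1, 185.6, 63.3) = 63.3 kips → gross-section yield.

63.3 kips (gross-section yield governs)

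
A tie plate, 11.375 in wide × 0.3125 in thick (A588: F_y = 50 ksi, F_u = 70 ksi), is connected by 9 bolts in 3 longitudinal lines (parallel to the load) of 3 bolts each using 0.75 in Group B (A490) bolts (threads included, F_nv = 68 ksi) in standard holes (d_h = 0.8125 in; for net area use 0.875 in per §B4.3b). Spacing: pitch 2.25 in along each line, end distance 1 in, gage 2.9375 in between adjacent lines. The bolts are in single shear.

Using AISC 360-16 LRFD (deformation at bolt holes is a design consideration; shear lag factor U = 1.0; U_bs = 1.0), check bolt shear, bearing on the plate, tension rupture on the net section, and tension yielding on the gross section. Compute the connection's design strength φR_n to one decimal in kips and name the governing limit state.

143.6 kips (net-section rupture governs)

Bolt shear: A_b = π(0.75)²/4 = 0.44179 in². φR_n = 0.75 × 68 × 0.44179 × 9 × 1 = 202.8 kips.
Bearing (0.3125 in plate, F_u = 70 ksi): end bolts L_c = 1 − 0.8125/2 = 0.59375, R_n = min(1.2×0.59375×0.3125×70, 2.4×0.75×0.3125×70) = 15.586 kips/bolt; interior L_c = 2.25 − 0.8125 = 1.4375, R_n = 37.734 kips/bolt. φR_n = 0.75 × (3×15.586 + 6×37.734) = 204.9 kips.
Tension rupture (net): A_n = (11.375 − 3×0.875)×0.3125 = 2.7344 in² (U = 1.0, A_e = A_n). φR_n = 0.75 × 70 × 2.7344 = 143.6 kips.
Tension yield (gross): A_g = 11.375×0.3125 = 3.5547 in². φR_n = 0.90 × 50 × 3.5547 = 160.0 kips.
Governing: min(202.8, 204.9, 143.6, 160.0) = 143.6 kips → net-section rupture.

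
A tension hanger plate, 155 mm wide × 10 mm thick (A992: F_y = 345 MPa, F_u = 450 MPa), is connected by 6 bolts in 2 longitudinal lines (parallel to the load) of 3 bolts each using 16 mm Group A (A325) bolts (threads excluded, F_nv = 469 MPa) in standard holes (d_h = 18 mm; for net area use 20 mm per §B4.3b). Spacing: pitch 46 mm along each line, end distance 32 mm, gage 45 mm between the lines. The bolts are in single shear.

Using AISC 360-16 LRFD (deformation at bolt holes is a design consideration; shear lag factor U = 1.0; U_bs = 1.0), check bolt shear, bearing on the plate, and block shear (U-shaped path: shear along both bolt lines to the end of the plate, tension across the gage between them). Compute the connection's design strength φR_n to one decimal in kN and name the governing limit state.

384.1 kN (block shear governs)

Bolt shear: A_b = π(16)²/4 = 201.06 mm². φR_n = 0.75 × 469 × 201.06 × 6 × 1 = 424.3 kN.
Bearing (10 mm plate, F_u = 450 MPa): end bolts L_c = 32 − 18/2 = 23, R_n = min(1.2×23×10×450, 2.4×16×10×450) = 124.2 kN/bolt; interior L_c = 46 − 18 = 28, R_n = 151.2 kN/bolt. φR_n = 0.75 × (2×124.2 + 4×151.2) = 639.9 kN.
Block shear: shear path 2×[32+2×46] = 2×124 mm, A_gv = 2480, A_nv = 2×(124 − 2.5×20)×10 = 1480 mm²; tension across gage: (45 − 1×20)×10 = 250 mm². R_n = min(0.6×450×1480, 0.6×345×2480) + 1.0×450×250 = min(399.6, 513.36) + 112.5 = 512.1 kN. φR_n = 0.75 × 512.1 = 384.1 kN.
Governing: min(424.3, 639.9, 384.1) = 384.1 kN → block shear.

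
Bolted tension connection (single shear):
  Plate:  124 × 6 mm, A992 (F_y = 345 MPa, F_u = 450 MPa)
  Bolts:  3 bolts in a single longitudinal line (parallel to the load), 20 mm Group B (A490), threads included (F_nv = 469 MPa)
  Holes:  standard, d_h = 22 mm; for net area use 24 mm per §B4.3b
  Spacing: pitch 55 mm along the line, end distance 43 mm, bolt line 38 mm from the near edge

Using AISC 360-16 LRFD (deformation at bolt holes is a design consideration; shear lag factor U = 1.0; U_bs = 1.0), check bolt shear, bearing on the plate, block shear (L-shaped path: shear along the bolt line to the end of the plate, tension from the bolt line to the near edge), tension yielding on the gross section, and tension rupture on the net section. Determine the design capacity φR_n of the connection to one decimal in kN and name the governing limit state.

Bolt shear: A_b = π(20)²/4 = 314.16 mm². φR_n = 0.75 × 469 × 314.16 × 3 × 1 = 331.5 kN.
Bearing (6 mm plate, F_u = 450 MPa): end bolts L_c = 43 − 22/2 = 32, R_n = min(1.2×32×6×450, 2.4×20×6×450) = 103.68 kN/bolt; interior L_c = 55 − 22 = 33, R_n = 106.92 kN/bolt. φR_n = 0.75 × (1×103.68 + 2×106.92) = 238.1 kN.
Block shear: shear path 1×[43+2×55] = 1×153 mm, A_gv = 918, A_nv = 1×(153 − 2.5×24)×6 = 558 mm²; tension to near edge: (38 − 0.5×24)×6 = 156 mm². R_n = min(0.6×450×558, 0.6×345×918) + 1.0×450×156 = min(150.66, 190.03) + 70.2 = 220.86 kN. φR_n = 0.75 × 220.86 = 165.6 kN.
Tension yield (gross): A_g = 124×6 = 744 mm². φR_n = 0.90 × 345 × 744 = 231.0 kN.
Tension rupture (net): A_n = (124 − 1×24)×6 = 600 mm² (U = 1.0, A_e = A_n). φR_n = 0.75 × 450 × 600 = 202.5 kN.
Governing: min(331.5, 238.1, 165.6, 231.0, 202.5) = 165.6 kN → block shear.

165.6 kN (block shear governs)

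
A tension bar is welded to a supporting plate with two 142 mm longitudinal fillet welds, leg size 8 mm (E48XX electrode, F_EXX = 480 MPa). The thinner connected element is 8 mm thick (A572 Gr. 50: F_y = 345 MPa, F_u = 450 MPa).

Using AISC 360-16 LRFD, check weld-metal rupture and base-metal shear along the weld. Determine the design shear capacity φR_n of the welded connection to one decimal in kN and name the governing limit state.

Weld metal: throat = 0.707×8 = 5.656 mm, L = 2×142 = 284 mm. φR_n = 0.75 × 0.6 × 480 × 5.656 × 284 = 347.0 kN.
Base metal shear (8 mm plate): yield φR_n = 1.0×0.6×345×8×284 = 470.3 kN; rupture φR_n = 0.75×0.6×450×8×284 = 460.1 kN; take 460.1 kN (rupture).
Governing: min(347.0, 460.1) = 347.0 kN → weld metal.

347.0 kN (weld metal governs)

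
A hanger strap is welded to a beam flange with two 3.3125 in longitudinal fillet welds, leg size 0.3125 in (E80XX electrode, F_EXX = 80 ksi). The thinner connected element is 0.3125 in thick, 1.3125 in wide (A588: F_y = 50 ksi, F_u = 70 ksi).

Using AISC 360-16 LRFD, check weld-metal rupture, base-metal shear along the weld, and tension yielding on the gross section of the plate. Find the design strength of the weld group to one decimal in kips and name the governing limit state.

18.5 kips (gross-section yield governs)

Weld metal: throat = 0.707×0.3125 = 0.22094 in, L = 2×3.3125 = 6.625 in. φR_n = 0.75 × 0.6 × 80 × 0.22094 × 6.625 = 52.7 kips.
Base metal shear (0.3125 in plate): yield φR_n = 1.0×0.6×50×0.3125×6.625 = 62.1 kips; rupture φR_n = 0.75×0.6×70×0.3125×6.625 = 65.2 kips; take 62.1 kips (yield).
Tension yield (gross): A_g = 1.3125×0.3125 = 0.41016 in². φR_n = 0.90 × 50 × 0.41016 = 18.5 kips.
Governing: min(52.7, 62.1, 18.5) = 18.5 kips → gross-section yield.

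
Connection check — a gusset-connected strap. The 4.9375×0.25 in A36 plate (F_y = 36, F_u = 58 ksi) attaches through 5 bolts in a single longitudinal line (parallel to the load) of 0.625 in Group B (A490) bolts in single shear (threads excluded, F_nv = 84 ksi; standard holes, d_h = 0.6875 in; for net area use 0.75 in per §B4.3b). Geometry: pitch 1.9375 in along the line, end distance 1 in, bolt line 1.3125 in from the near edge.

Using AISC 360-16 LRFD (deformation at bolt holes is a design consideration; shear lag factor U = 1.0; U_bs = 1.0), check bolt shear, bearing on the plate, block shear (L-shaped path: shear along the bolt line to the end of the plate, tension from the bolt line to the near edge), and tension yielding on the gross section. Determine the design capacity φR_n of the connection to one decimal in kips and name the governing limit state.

40.0 kips (gross-section yield governs)

Bolt shear: A_b = π(0.625)²/4 = 0.3068 in². φR_n = 0.75 × 84 × 0.3068 × 5 × 1 = 96.6 kips.
Bearing (0.25 in plate, F_u = 58 ksi): end bolts L_c = 1 − 0.6875/2 = 0.65625, R_n = min(1.2×0.65625×0.25×58, 2.4×0.625×0.25×58) = 11.419 kips/bolt; interior L_c = 1.9375 − 0.6875 = 1.25, R_n = 21.75 kips/bolt. φR_n = 0.75 × (1×11.419 + 4×21.75) = 73.8 kips.
Block shear: shear path 1×[1+4×1.9375] = 1×8.75 in, A_gv = 2.1875, A_nv = 1×(8.75 − 4.5×0.75)×0.25 = 1.3438 in²; tension to near edge: (1.3125 − 0.5×0.75)×0.25 = 0.23438 in². R_n = min(0.6×58×1.3438, 0.6×36×2.1875) + 1.0×58×0.23438 = min(46.764, 47.25) + 13.594 = 60.358 kips. φR_n = 0.75 × 60.358 = 45.3 kips.
Tension yield (gross): A_g = 4.9375×0.25 = 1.2344 in². φR_n = 0.90 × 36 × 1.2344 = 40.0 kips.
Governing: min(96.6, 73.8, 45.3, 40.0) = 40.0 kips → gross-section yield.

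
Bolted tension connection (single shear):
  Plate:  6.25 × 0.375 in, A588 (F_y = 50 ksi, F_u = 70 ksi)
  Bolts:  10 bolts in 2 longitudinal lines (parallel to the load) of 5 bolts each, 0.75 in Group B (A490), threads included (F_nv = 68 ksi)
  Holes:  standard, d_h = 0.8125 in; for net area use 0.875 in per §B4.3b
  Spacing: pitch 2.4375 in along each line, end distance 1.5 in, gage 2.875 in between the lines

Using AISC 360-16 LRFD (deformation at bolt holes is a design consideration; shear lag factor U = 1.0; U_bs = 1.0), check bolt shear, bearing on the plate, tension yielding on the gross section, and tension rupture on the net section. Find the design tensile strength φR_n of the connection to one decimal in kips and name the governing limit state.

88.6 kips (net-section rupture governs)

Bolt shear: A_b = π(0.75)²/4 = 0.44179 in². φR_n = 0.75 × 68 × 0.44179 × 10 × 1 = 225.3 kips.
Bearing (0.375 in plate, F_u = 70 ksi): end bolts L_c = 1.5 − 0.8125/2 = 1.09375, R_n = min(1.2×1.09375×0.375×70, 2.4×0.75×0.375×70) = 34.453 kips/bolt; interior L_c = 2.4375 − 0.8125 = 1.625, R_n = 47.25 kips/bolt. φR_n = 0.75 × (2×34.453 + 8×47.25) = 335.2 kips.
Tension yield (gross): A_g = 6.25×0.375 = 2.3438 in². φR_n = 0.90 × 50 × 2.3438 = 105.5 kips.
Tension rupture (net): A_n = (6.25 − 2×0.875)×0.375 = 1.6875 in² (U = 1.0, A_e = A_n). φR_n = 0.75 × 70 × 1.6875 = 88.6 kips.
Governing: min(225.3, 335.2, 105.5, 88.6) = 88.6 kips → net-section rupture.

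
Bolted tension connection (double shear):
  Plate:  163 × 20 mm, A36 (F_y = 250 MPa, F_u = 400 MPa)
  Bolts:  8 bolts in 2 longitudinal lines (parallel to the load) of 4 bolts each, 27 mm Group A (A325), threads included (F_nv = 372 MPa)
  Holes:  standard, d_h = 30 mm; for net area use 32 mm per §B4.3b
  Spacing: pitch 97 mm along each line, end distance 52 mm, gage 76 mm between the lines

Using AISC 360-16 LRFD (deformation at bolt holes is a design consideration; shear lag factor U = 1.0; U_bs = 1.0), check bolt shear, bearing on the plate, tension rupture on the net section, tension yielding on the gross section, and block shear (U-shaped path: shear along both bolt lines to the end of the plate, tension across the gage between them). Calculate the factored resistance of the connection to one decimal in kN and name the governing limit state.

Bolt shear: A_b = π(27)²/4 = 572.56 mm². φR_n = 0.75 × 372 × 572.56 × 8 × 2 = 2555.9 kN.
Bearing (20 mm plate, F_u = 400 MPa): end bolts L_c = 52 − 30/2 = 37, R_n = min(1.2×37×20×400, 2.4×27×20×400) = 355.2 kN/bolt; interior L_c = 97 − 30 = 67, R_n = 518.4 kN/bolt. φR_n = 0.75 × (2×355.2 + 6×518.4) = 2865.6 kN.
Tension rupture (net): A_n = (163 − 2×32)×20 = 1980 mm² (U = 1.0, A_e = A_n). φR_n = 0.75 × 400 × 1980 = 594.0 kN.
Tension yield (gross): A_g = 163×20 = 3260 mm². φR_n = 0.90 × 250 × 3260 = 733.5 kN.
Block shear: shear path 2×[52+3×97] = 2×343 mm, A_gv = 13720, A_nv = 2×(343 − 3.5×32)×20 = 9240 mm²; tension across gage: (76 − 1×32)×20 = 880 mm². R_n = min(0.6×400×9240, 0.6×250×13720) + 1.0×400×880 = min(2217.6, 2058) + 352 = 2410 kN. φR_n = 0.75 × 2410 = 1807.5 kN.
Governing: min(2555.9, 2865.6, 594.0, 733.5, 1807.5) = 594.0 kN → net-section rupture.

594.0 kN (net-section rupture governs)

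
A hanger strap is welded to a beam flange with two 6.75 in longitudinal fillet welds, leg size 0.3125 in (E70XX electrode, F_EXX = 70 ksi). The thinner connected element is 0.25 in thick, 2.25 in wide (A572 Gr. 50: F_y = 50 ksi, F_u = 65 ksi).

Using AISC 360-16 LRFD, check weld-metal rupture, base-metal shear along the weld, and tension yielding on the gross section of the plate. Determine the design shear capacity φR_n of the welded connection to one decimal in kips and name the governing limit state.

25.3 kips (gross-section yield governs)

Weld metal: throat = 0.707×0.3125 = 0.22094 in, L = 2×6.75 = 13.5 in. φR_n = 0.75 × 0.6 × 70 × 0.22094 × 13.5 = 94.0 kips.
Base metal shear (0.25 in plate): yield φR_n = 1.0×0.6×50×0.25×13.5 = 101.3 kips; rupture φR_n = 0.75×0.6×65×0.25×13.5 = 98.7 kips; take 98.7 kips (rupture).
Tension yield (gross): A_g = 2.25×0.25 = 0.5625 in². φR_n = 0.90 × 50 × 0.5625 = 25.3 kips.
Governing: min(94.0, 98.7, 25.3) = 25.3 kips → gross-section yield.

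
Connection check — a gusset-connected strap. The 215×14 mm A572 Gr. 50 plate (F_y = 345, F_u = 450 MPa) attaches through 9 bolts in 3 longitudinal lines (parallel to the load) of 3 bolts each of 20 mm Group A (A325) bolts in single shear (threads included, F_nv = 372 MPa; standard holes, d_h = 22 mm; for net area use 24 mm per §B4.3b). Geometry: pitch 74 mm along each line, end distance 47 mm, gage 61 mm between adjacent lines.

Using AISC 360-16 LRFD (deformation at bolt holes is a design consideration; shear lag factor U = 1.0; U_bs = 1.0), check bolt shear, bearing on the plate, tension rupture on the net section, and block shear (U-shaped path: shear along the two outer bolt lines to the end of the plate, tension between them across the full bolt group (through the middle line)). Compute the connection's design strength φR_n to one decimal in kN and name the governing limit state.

Bolt shear: A_b = π(20)²/4 = 314.16 mm². φR_n = 0.75 × 372 × 314.16 × 9 × 1 = 788.9 kN.
Bearing (14 mm plate, F_u = 450 MPa): end bolts L_c = 47 − 22/2 = 36, R_n = min(1.2×36×14×450, 2.4×20×14×450) = 272.16 kN/bolt; interior L_c = 74 − 22 = 52, R_n = 302.4 kN/bolt. φR_n = 0.75 × (3×272.16 + 6×302.4) = 1973.2 kN.
Tension rupture (net): A_n = (215 − 3×24)×14 = 2002 mm² (U = 1.0, A_e = A_n). φR_n = 0.75 × 450 × 2002 = 675.7 kN.
Block shear: shear path 2×[47+2×74] = 2×195 mm, A_gv = 5460, A_nv = 2×(195 − 2.5×24)×14 = 3780 mm²; tension across gage: (122 − 2×24)×14 = 1036 mm². R_n = min(0.6×450×3780, 0.6×345×5460) + 1.0×450×1036 = min(1020.6, 1130.2) + 466.2 = 1486.8 kN. φR_n = 0.75 × 1486.8 = 1115.1 kN.
Governing: min(788.9, 1973.2, 675.7, 1115.1) = 675.7 kN → net-section rupture.

675.7 kN (net-section rupture governs)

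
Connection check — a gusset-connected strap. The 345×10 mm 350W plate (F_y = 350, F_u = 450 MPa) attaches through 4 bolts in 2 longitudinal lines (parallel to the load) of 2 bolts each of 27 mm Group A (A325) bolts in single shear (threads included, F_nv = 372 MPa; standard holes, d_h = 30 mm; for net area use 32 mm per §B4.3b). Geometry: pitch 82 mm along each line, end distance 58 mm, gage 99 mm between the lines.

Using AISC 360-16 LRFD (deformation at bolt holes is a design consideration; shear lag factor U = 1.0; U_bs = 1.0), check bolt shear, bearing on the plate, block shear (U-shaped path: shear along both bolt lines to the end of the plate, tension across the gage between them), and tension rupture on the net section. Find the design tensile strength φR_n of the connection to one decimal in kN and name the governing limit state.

598.7 kN (block shear governs)

Bolt shear: A_b = π(27)²/4 = 572.56 mm². φR_n = 0.75 × 372 × 572.56 × 4 × 1 = 639.0 kN.
Bearing (10 mm plate, F_u = 450 MPa): end bolts L_c = 58 − 30/2 = 43, R_n = min(1.2×43×10×450, 2.4×27×10×450) = 232.2 kN/bolt; interior L_c = 82 − 30 = 52, R_n = 280.8 kN/bolt. φR_n = 0.75 × (2×232.2 + 2×280.8) = 769.5 kN.
Block shear: shear path 2×[58+1×82] = 2×140 mm, A_gv = 2800, A_nv = 2×(140 − 1.5×32)×10 = 1840 mm²; tension across gage: (99 − 1×32)×10 = 670 mm². R_n = min(0.6×450×1840, 0.6×350×2800) + 1.0×450×670 = min(496.8, 588) + 301.5 = 798.3 kN. φR_n = 0.75 × 798.3 = 598.7 kN.
Tension rupture (net): A_n = (345 − 2×32)×10 = 2810 mm² (U = 1.0, A_e = A_n). φR_n = 0.75 × 450 × 2810 = 948.4 kN.
Governing: min(639.0, 769.5, 598.7, 948.4) = 598.7 kN → block shear.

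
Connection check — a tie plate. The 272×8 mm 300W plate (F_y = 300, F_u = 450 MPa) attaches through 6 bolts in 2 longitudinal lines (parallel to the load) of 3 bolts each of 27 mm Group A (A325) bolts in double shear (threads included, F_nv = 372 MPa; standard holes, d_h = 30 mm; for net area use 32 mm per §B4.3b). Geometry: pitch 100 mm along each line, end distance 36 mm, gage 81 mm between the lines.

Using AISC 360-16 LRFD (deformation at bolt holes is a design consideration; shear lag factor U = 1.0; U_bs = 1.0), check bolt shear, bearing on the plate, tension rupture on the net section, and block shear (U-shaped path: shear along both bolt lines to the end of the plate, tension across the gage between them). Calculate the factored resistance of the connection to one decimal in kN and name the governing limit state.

561.6 kN (net-section rupture governs)

Bolt shear: A_b = π(27)²/4 = 572.56 mm². φR_n = 0.75 × 372 × 572.56 × 6 × 2 = 1916.9 kN.
Bearing (8 mm plate, F_u = 450 MPa): end bolts L_c = 36 − 30/2 = 21, R_n = min(1.2×21×8×450, 2.4×27×8×450) = 90.72 kN/bolt; interior L_c = 100 − 30 = 70, R_n = 233.28 kN/bolt. φR_n = 0.75 × (2×90.72 + 4×233.28) = 835.9 kN.
Tension rupture (net): A_n = (272 − 2×32)×8 = 1664 mm² (U = 1.0, A_e = A_n). φR_n = 0.75 × 450 × 1664 = 561.6 kN.
Block shear: shear path 2×[36+2×100] = 2×236 mm, A_gv = 3776, A_nv = 2×(236 − 2.5×32)×8 = 2496 mm²; tension across gage: (81 − 1×32)×8 = 392 mm². R_n = min(0.6×450×2496, 0.6×300×3776) + 1.0×450×392 = min(673.92, 679.68) + 176.4 = 850.32 kN. φR_n = 0.75 × 850.32 = 637.7 kN.
Governing: min(1916.9, 835.9, 561.6, 637.7) = 561.6 kN → net-section rupture.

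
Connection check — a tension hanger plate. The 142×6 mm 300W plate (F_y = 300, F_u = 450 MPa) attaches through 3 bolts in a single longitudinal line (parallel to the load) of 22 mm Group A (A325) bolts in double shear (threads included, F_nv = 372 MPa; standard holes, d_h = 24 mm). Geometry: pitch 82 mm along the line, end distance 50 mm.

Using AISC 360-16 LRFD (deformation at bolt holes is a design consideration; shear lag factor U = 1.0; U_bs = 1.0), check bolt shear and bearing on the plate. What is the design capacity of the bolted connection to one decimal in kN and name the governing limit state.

Bolt shear: A_b = π(22)²/4 = 380.13 mm². φR_n = 0.75 × 372 × 380.13 × 3 × 2 = 636.3 kN.
Bearing (6 mm plate, F_u = 450 MPa): end bolts L_c = 50 − 24/2 = 38, R_n = min(1.2×38×6×450, 2.4×22×6×450) = 123.12 kN/bolt; interior L_c = 82 − 24 = 58, R_n = 142.56 kN/bolt. φR_n = 0.75 × (1×123.12 + 2×142.56) = 306.2 kN.
Governing: min(636.3, 306.2) = 306.2 kN → bearing.

306.2 kN (bearing governs)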